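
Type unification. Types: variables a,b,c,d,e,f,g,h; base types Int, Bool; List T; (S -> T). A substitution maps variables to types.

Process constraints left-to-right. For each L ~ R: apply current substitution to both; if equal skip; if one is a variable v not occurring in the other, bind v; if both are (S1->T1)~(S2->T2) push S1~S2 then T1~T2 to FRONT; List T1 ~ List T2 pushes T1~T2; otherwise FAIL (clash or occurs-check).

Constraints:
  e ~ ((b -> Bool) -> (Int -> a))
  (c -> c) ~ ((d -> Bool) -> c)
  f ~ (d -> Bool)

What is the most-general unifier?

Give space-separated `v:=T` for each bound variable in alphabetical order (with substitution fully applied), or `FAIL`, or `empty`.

Answer: c:=(d -> Bool) e:=((b -> Bool) -> (Int -> a)) f:=(d -> Bool)

Derivation:
step 1: unify e ~ ((b -> Bool) -> (Int -> a))  [subst: {-} | 2 pending]
  bind e := ((b -> Bool) -> (Int -> a))
step 2: unify (c -> c) ~ ((d -> Bool) -> c)  [subst: {e:=((b -> Bool) -> (Int -> a))} | 1 pending]
  -> decompose arrow: push c~(d -> Bool), c~c
step 3: unify c ~ (d -> Bool)  [subst: {e:=((b -> Bool) -> (Int -> a))} | 2 pending]
  bind c := (d -> Bool)
step 4: unify (d -> Bool) ~ (d -> Bool)  [subst: {e:=((b -> Bool) -> (Int -> a)), c:=(d -> Bool)} | 1 pending]
  -> identical, skip
step 5: unify f ~ (d -> Bool)  [subst: {e:=((b -> Bool) -> (Int -> a)), c:=(d -> Bool)} | 0 pending]
  bind f := (d -> Bool)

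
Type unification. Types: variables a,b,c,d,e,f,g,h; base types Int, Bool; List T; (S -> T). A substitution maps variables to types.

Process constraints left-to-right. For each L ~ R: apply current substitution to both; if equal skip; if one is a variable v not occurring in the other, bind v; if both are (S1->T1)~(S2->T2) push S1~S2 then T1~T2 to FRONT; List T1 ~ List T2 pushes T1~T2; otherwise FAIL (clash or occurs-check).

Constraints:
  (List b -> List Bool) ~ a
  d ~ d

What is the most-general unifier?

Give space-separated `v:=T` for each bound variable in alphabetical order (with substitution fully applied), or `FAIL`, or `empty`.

step 1: unify (List b -> List Bool) ~ a  [subst: {-} | 1 pending]
  bind a := (List b -> List Bool)
step 2: unify d ~ d  [subst: {a:=(List b -> List Bool)} | 0 pending]
  -> identical, skip

Answer: a:=(List b -> List Bool)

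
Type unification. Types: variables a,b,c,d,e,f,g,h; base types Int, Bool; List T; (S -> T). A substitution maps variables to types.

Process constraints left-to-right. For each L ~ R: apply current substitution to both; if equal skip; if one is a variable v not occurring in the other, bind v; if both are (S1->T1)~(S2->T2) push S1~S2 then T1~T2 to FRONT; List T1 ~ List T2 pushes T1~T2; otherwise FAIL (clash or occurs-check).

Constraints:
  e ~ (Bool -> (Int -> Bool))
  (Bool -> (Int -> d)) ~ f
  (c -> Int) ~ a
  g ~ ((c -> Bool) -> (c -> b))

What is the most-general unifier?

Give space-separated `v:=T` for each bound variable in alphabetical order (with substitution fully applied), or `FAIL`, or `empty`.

Answer: a:=(c -> Int) e:=(Bool -> (Int -> Bool)) f:=(Bool -> (Int -> d)) g:=((c -> Bool) -> (c -> b))

Derivation:
step 1: unify e ~ (Bool -> (Int -> Bool))  [subst: {-} | 3 pending]
  bind e := (Bool -> (Int -> Bool))
step 2: unify (Bool -> (Int -> d)) ~ f  [subst: {e:=(Bool -> (Int -> Bool))} | 2 pending]
  bind f := (Bool -> (Int -> d))
step 3: unify (c -> Int) ~ a  [subst: {e:=(Bool -> (Int -> Bool)), f:=(Bool -> (Int -> d))} | 1 pending]
  bind a := (c -> Int)
step 4: unify g ~ ((c -> Bool) -> (c -> b))  [subst: {e:=(Bool -> (Int -> Bool)), f:=(Bool -> (Int -> d)), a:=(c -> Int)} | 0 pending]
  bind g := ((c -> Bool) -> (c -> b))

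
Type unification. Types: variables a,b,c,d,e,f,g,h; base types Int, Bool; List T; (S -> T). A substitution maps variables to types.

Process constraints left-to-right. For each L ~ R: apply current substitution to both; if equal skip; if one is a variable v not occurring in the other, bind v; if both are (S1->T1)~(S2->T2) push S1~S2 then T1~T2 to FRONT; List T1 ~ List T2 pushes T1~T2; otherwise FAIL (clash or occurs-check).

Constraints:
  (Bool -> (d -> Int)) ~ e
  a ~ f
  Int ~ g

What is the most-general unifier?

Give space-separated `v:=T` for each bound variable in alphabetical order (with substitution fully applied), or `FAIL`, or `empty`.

step 1: unify (Bool -> (d -> Int)) ~ e  [subst: {-} | 2 pending]
  bind e := (Bool -> (d -> Int))
step 2: unify a ~ f  [subst: {e:=(Bool -> (d -> Int))} | 1 pending]
  bind a := f
step 3: unify Int ~ g  [subst: {e:=(Bool -> (d -> Int)), a:=f} | 0 pending]
  bind g := Int

Answer: a:=f e:=(Bool -> (d -> Int)) g:=Int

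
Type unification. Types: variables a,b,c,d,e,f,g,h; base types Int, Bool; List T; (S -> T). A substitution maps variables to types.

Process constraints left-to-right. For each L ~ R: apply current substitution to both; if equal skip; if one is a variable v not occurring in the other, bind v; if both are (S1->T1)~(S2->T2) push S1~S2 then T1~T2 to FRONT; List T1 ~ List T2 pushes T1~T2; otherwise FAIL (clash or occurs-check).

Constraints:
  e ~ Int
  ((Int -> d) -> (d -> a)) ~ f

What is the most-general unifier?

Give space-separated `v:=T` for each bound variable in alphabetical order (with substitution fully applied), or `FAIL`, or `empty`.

Answer: e:=Int f:=((Int -> d) -> (d -> a))

Derivation:
step 1: unify e ~ Int  [subst: {-} | 1 pending]
  bind e := Int
step 2: unify ((Int -> d) -> (d -> a)) ~ f  [subst: {e:=Int} | 0 pending]
  bind f := ((Int -> d) -> (d -> a))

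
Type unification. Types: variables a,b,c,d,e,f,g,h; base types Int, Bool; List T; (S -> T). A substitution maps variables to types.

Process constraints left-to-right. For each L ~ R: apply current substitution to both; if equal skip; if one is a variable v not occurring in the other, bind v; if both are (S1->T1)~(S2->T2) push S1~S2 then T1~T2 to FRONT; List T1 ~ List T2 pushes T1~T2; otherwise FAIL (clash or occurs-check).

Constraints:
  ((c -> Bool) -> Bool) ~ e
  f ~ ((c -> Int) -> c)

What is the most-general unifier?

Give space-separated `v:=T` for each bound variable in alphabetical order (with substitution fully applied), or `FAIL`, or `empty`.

Answer: e:=((c -> Bool) -> Bool) f:=((c -> Int) -> c)

Derivation:
step 1: unify ((c -> Bool) -> Bool) ~ e  [subst: {-} | 1 pending]
  bind e := ((c -> Bool) -> Bool)
step 2: unify f ~ ((c -> Int) -> c)  [subst: {e:=((c -> Bool) -> Bool)} | 0 pending]
  bind f := ((c -> Int) -> c)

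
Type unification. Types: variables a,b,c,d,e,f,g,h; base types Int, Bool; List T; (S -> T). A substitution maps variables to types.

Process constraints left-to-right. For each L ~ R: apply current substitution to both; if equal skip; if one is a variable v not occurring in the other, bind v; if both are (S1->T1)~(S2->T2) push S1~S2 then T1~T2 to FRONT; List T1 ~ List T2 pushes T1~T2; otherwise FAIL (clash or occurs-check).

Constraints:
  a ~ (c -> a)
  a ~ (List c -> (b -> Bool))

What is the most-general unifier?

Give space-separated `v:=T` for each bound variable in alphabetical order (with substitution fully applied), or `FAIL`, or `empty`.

step 1: unify a ~ (c -> a)  [subst: {-} | 1 pending]
  occurs-check fail: a in (c -> a)

Answer: FAIL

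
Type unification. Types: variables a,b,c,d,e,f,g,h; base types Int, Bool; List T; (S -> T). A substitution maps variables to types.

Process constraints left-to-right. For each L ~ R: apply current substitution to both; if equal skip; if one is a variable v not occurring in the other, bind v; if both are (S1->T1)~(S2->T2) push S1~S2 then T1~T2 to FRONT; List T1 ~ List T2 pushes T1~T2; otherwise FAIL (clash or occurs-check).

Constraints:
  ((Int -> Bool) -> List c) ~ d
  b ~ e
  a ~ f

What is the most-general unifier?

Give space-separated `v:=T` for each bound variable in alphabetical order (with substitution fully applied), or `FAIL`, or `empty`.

Answer: a:=f b:=e d:=((Int -> Bool) -> List c)

Derivation:
step 1: unify ((Int -> Bool) -> List c) ~ d  [subst: {-} | 2 pending]
  bind d := ((Int -> Bool) -> List c)
step 2: unify b ~ e  [subst: {d:=((Int -> Bool) -> List c)} | 1 pending]
  bind b := e
step 3: unify a ~ f  [subst: {d:=((Int -> Bool) -> List c), b:=e} | 0 pending]
  bind a := f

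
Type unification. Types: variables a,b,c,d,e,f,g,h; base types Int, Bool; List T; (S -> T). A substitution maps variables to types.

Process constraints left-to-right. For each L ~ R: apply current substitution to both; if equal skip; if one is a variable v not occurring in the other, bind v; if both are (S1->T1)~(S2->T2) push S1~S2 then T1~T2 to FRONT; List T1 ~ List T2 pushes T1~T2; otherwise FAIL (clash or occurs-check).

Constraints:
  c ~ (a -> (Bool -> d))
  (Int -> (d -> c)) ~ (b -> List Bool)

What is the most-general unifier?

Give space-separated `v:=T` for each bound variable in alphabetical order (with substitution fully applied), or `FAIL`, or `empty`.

Answer: FAIL

Derivation:
step 1: unify c ~ (a -> (Bool -> d))  [subst: {-} | 1 pending]
  bind c := (a -> (Bool -> d))
step 2: unify (Int -> (d -> (a -> (Bool -> d)))) ~ (b -> List Bool)  [subst: {c:=(a -> (Bool -> d))} | 0 pending]
  -> decompose arrow: push Int~b, (d -> (a -> (Bool -> d)))~List Bool
step 3: unify Int ~ b  [subst: {c:=(a -> (Bool -> d))} | 1 pending]
  bind b := Int
step 4: unify (d -> (a -> (Bool -> d))) ~ List Bool  [subst: {c:=(a -> (Bool -> d)), b:=Int} | 0 pending]
  clash: (d -> (a -> (Bool -> d))) vs List Bool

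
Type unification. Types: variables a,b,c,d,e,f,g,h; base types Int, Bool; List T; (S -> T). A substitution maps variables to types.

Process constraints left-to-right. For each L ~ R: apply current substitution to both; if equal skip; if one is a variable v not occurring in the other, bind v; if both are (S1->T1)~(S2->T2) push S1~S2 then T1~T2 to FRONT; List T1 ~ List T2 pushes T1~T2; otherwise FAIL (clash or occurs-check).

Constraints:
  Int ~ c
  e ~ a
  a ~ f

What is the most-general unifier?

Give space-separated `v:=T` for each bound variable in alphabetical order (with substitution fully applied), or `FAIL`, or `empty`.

step 1: unify Int ~ c  [subst: {-} | 2 pending]
  bind c := Int
step 2: unify e ~ a  [subst: {c:=Int} | 1 pending]
  bind e := a
step 3: unify a ~ f  [subst: {c:=Int, e:=a} | 0 pending]
  bind a := f

Answer: a:=f c:=Int e:=f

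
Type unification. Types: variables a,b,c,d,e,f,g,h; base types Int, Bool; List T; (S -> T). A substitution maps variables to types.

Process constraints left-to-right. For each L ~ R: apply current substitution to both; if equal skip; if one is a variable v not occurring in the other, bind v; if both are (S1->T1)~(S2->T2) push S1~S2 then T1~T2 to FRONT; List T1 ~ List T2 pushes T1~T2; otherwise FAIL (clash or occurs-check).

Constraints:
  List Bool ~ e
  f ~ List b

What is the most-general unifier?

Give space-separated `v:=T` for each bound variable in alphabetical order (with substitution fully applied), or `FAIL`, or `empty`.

step 1: unify List Bool ~ e  [subst: {-} | 1 pending]
  bind e := List Bool
step 2: unify f ~ List b  [subst: {e:=List Bool} | 0 pending]
  bind f := List b

Answer: e:=List Bool f:=List b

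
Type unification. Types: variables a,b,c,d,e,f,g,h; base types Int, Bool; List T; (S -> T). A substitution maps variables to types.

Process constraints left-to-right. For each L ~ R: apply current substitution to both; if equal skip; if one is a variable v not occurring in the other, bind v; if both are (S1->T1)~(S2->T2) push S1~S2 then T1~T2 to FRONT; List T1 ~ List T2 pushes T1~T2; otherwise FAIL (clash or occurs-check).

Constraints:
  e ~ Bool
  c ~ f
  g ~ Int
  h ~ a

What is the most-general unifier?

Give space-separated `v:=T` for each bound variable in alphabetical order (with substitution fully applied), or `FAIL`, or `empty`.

Answer: c:=f e:=Bool g:=Int h:=a

Derivation:
step 1: unify e ~ Bool  [subst: {-} | 3 pending]
  bind e := Bool
step 2: unify c ~ f  [subst: {e:=Bool} | 2 pending]
  bind c := f
step 3: unify g ~ Int  [subst: {e:=Bool, c:=f} | 1 pending]
  bind g := Int
step 4: unify h ~ a  [subst: {e:=Bool, c:=f, g:=Int} | 0 pending]
  bind h := a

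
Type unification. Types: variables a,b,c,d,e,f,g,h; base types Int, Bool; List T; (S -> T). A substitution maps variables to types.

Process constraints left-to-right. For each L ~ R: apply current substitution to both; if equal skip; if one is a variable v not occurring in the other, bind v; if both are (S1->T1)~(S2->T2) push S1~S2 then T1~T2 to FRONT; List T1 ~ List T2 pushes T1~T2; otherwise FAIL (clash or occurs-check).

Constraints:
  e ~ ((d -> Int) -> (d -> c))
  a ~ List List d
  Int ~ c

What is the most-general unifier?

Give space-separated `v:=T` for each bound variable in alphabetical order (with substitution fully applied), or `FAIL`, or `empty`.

Answer: a:=List List d c:=Int e:=((d -> Int) -> (d -> Int))

Derivation:
step 1: unify e ~ ((d -> Int) -> (d -> c))  [subst: {-} | 2 pending]
  bind e := ((d -> Int) -> (d -> c))
step 2: unify a ~ List List d  [subst: {e:=((d -> Int) -> (d -> c))} | 1 pending]
  bind a := List List d
step 3: unify Int ~ c  [subst: {e:=((d -> Int) -> (d -> c)), a:=List List d} | 0 pending]
  bind c := Int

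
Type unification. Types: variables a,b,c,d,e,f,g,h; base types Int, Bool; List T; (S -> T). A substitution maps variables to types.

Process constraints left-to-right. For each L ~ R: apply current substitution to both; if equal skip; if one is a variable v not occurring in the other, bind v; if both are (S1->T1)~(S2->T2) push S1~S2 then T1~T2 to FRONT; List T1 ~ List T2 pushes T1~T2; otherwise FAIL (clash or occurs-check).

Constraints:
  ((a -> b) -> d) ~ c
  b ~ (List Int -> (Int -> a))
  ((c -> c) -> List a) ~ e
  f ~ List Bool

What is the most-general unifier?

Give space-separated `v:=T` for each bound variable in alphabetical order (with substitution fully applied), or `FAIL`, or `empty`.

Answer: b:=(List Int -> (Int -> a)) c:=((a -> (List Int -> (Int -> a))) -> d) e:=((((a -> (List Int -> (Int -> a))) -> d) -> ((a -> (List Int -> (Int -> a))) -> d)) -> List a) f:=List Bool

Derivation:
step 1: unify ((a -> b) -> d) ~ c  [subst: {-} | 3 pending]
  bind c := ((a -> b) -> d)
step 2: unify b ~ (List Int -> (Int -> a))  [subst: {c:=((a -> b) -> d)} | 2 pending]
  bind b := (List Int -> (Int -> a))
step 3: unify ((((a -> (List Int -> (Int -> a))) -> d) -> ((a -> (List Int -> (Int -> a))) -> d)) -> List a) ~ e  [subst: {c:=((a -> b) -> d), b:=(List Int -> (Int -> a))} | 1 pending]
  bind e := ((((a -> (List Int -> (Int -> a))) -> d) -> ((a -> (List Int -> (Int -> a))) -> d)) -> List a)
step 4: unify f ~ List Bool  [subst: {c:=((a -> b) -> d), b:=(List Int -> (Int -> a)), e:=((((a -> (List Int -> (Int -> a))) -> d) -> ((a -> (List Int -> (Int -> a))) -> d)) -> List a)} | 0 pending]
  bind f := List Bool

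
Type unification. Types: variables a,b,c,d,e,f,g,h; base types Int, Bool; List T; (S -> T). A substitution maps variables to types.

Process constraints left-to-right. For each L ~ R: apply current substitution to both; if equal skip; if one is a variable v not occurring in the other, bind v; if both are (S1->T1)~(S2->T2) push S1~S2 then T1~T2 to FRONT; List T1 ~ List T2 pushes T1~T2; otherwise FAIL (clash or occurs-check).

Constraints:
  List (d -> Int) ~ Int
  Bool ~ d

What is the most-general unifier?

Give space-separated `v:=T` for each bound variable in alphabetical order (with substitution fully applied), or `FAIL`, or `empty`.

step 1: unify List (d -> Int) ~ Int  [subst: {-} | 1 pending]
  clash: List (d -> Int) vs Int

Answer: FAIL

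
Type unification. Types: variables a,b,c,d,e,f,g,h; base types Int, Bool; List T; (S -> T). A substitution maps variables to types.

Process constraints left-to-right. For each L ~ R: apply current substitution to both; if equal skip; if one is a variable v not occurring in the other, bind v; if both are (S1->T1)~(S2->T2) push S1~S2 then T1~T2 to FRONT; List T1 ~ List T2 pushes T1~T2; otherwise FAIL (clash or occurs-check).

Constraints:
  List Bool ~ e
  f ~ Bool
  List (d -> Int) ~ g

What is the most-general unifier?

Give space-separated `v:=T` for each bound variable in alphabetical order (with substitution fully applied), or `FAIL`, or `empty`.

step 1: unify List Bool ~ e  [subst: {-} | 2 pending]
  bind e := List Bool
step 2: unify f ~ Bool  [subst: {e:=List Bool} | 1 pending]
  bind f := Bool
step 3: unify List (d -> Int) ~ g  [subst: {e:=List Bool, f:=Bool} | 0 pending]
  bind g := List (d -> Int)

Answer: e:=List Bool f:=Bool g:=List (d -> Int)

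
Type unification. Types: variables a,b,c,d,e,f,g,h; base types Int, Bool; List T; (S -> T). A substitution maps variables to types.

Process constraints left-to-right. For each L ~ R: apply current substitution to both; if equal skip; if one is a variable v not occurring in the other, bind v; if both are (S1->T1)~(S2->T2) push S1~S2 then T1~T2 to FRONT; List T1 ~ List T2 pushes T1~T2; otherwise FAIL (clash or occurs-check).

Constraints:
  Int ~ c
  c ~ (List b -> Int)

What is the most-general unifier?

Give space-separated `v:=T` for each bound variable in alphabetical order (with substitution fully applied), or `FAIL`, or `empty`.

Answer: FAIL

Derivation:
step 1: unify Int ~ c  [subst: {-} | 1 pending]
  bind c := Int
step 2: unify Int ~ (List b -> Int)  [subst: {c:=Int} | 0 pending]
  clash: Int vs (List b -> Int)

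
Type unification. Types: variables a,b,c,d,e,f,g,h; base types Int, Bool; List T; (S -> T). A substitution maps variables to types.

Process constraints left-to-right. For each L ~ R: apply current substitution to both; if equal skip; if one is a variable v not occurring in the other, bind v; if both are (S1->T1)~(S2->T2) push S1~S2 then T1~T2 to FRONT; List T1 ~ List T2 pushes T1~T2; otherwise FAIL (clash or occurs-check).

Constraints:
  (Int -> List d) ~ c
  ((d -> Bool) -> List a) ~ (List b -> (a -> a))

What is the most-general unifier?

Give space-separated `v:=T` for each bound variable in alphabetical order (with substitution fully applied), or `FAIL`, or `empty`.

step 1: unify (Int -> List d) ~ c  [subst: {-} | 1 pending]
  bind c := (Int -> List d)
step 2: unify ((d -> Bool) -> List a) ~ (List b -> (a -> a))  [subst: {c:=(Int -> List d)} | 0 pending]
  -> decompose arrow: push (d -> Bool)~List b, List a~(a -> a)
step 3: unify (d -> Bool) ~ List b  [subst: {c:=(Int -> List d)} | 1 pending]
  clash: (d -> Bool) vs List b

Answer: FAIL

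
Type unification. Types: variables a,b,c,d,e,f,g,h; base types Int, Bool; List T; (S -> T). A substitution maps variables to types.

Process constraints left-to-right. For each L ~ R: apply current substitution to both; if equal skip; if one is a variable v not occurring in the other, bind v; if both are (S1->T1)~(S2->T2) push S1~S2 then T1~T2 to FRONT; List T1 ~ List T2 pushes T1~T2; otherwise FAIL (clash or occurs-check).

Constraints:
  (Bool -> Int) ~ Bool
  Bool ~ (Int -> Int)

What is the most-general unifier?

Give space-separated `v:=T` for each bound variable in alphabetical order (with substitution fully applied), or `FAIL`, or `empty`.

step 1: unify (Bool -> Int) ~ Bool  [subst: {-} | 1 pending]
  clash: (Bool -> Int) vs Bool

Answer: FAIL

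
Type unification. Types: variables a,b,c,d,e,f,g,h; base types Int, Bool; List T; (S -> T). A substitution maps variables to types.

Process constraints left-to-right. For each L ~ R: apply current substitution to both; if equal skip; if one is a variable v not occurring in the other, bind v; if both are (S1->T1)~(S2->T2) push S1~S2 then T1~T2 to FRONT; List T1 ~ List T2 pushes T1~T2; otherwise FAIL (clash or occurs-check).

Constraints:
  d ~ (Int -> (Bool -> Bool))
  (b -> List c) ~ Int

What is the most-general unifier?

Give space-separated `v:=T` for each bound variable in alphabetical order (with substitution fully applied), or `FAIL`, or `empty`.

step 1: unify d ~ (Int -> (Bool -> Bool))  [subst: {-} | 1 pending]
  bind d := (Int -> (Bool -> Bool))
step 2: unify (b -> List c) ~ Int  [subst: {d:=(Int -> (Bool -> Bool))} | 0 pending]
  clash: (b -> List c) vs Int

Answer: FAIL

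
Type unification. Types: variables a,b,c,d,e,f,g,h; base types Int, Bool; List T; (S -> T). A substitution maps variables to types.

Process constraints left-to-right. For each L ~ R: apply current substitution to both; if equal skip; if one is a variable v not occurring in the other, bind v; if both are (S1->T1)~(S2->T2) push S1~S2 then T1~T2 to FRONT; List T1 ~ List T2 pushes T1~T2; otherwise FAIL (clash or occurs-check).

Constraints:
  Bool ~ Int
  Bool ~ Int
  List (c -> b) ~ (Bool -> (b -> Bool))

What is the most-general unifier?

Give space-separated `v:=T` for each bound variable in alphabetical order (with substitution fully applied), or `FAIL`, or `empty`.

step 1: unify Bool ~ Int  [subst: {-} | 2 pending]
  clash: Bool vs Int

Answer: FAIL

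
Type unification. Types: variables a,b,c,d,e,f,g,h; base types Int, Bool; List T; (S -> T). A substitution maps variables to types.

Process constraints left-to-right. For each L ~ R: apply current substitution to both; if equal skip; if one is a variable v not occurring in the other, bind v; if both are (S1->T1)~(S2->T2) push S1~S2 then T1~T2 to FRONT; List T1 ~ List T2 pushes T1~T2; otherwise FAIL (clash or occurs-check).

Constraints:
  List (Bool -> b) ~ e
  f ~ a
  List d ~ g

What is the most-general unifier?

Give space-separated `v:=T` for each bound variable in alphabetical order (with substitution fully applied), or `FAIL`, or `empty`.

Answer: e:=List (Bool -> b) f:=a g:=List d

Derivation:
step 1: unify List (Bool -> b) ~ e  [subst: {-} | 2 pending]
  bind e := List (Bool -> b)
step 2: unify f ~ a  [subst: {e:=List (Bool -> b)} | 1 pending]
  bind f := a
step 3: unify List d ~ g  [subst: {e:=List (Bool -> b), f:=a} | 0 pending]
  bind g := List d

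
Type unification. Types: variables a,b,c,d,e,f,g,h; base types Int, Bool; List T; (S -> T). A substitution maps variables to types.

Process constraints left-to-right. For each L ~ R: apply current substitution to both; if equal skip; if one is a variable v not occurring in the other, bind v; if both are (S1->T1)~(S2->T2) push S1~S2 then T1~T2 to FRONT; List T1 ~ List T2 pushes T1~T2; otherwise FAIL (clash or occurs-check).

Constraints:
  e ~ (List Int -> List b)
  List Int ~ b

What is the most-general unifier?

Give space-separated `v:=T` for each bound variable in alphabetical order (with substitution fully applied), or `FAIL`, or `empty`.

step 1: unify e ~ (List Int -> List b)  [subst: {-} | 1 pending]
  bind e := (List Int -> List b)
step 2: unify List Int ~ b  [subst: {e:=(List Int -> List b)} | 0 pending]
  bind b := List Int

Answer: b:=List Int e:=(List Int -> List List Int)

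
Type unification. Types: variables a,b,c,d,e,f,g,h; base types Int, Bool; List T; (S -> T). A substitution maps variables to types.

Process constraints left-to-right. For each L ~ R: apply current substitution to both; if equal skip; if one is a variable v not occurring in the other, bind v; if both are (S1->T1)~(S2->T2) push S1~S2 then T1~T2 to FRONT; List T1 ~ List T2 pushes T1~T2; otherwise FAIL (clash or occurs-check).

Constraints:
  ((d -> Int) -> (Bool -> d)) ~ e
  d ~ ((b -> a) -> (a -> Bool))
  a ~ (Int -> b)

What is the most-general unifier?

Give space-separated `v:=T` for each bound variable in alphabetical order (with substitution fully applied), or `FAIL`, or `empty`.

step 1: unify ((d -> Int) -> (Bool -> d)) ~ e  [subst: {-} | 2 pending]
  bind e := ((d -> Int) -> (Bool -> d))
step 2: unify d ~ ((b -> a) -> (a -> Bool))  [subst: {e:=((d -> Int) -> (Bool -> d))} | 1 pending]
  bind d := ((b -> a) -> (a -> Bool))
step 3: unify a ~ (Int -> b)  [subst: {e:=((d -> Int) -> (Bool -> d)), d:=((b -> a) -> (a -> Bool))} | 0 pending]
  bind a := (Int -> b)

Answer: a:=(Int -> b) d:=((b -> (Int -> b)) -> ((Int -> b) -> Bool)) e:=((((b -> (Int -> b)) -> ((Int -> b) -> Bool)) -> Int) -> (Bool -> ((b -> (Int -> b)) -> ((Int -> b) -> Bool))))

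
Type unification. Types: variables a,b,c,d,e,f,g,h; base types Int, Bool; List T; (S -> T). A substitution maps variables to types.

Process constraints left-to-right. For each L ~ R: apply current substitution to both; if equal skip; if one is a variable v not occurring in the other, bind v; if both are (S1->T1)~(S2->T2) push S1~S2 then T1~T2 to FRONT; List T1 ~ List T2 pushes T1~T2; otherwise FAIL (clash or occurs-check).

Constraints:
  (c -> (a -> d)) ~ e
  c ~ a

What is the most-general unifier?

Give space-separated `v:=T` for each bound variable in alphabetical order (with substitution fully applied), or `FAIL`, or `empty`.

step 1: unify (c -> (a -> d)) ~ e  [subst: {-} | 1 pending]
  bind e := (c -> (a -> d))
step 2: unify c ~ a  [subst: {e:=(c -> (a -> d))} | 0 pending]
  bind c := a

Answer: c:=a e:=(a -> (a -> d))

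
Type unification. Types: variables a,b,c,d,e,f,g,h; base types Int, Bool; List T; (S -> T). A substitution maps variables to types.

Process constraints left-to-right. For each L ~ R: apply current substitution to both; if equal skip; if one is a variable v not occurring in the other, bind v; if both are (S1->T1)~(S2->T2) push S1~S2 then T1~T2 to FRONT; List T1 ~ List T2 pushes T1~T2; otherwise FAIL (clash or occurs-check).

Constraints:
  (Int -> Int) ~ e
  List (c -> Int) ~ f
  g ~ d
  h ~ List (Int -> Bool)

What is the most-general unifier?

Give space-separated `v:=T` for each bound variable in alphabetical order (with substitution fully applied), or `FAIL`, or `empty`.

Answer: e:=(Int -> Int) f:=List (c -> Int) g:=d h:=List (Int -> Bool)

Derivation:
step 1: unify (Int -> Int) ~ e  [subst: {-} | 3 pending]
  bind e := (Int -> Int)
step 2: unify List (c -> Int) ~ f  [subst: {e:=(Int -> Int)} | 2 pending]
  bind f := List (c -> Int)
step 3: unify g ~ d  [subst: {e:=(Int -> Int), f:=List (c -> Int)} | 1 pending]
  bind g := d
step 4: unify h ~ List (Int -> Bool)  [subst: {e:=(Int -> Int), f:=List (c -> Int), g:=d} | 0 pending]
  bind h := List (Int -> Bool)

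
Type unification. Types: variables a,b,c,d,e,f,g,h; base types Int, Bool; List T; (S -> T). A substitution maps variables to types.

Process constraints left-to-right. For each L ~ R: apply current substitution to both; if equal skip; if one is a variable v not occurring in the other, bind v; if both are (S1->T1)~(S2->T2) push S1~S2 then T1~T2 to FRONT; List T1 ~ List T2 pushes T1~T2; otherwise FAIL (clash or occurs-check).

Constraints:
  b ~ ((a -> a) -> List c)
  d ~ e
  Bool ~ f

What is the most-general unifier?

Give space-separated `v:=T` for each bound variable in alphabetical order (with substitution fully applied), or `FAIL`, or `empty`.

step 1: unify b ~ ((a -> a) -> List c)  [subst: {-} | 2 pending]
  bind b := ((a -> a) -> List c)
step 2: unify d ~ e  [subst: {b:=((a -> a) -> List c)} | 1 pending]
  bind d := e
step 3: unify Bool ~ f  [subst: {b:=((a -> a) -> List c), d:=e} | 0 pending]
  bind f := Bool

Answer: b:=((a -> a) -> List c) d:=e f:=Bool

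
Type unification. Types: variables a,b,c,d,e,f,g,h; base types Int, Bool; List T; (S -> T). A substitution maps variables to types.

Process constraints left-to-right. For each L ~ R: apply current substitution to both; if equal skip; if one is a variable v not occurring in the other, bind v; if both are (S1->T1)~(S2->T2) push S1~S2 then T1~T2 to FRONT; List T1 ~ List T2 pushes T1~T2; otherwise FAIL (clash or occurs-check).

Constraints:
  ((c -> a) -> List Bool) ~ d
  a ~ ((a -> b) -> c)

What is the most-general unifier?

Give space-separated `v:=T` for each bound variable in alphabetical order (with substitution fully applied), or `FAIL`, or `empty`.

Answer: FAIL

Derivation:
step 1: unify ((c -> a) -> List Bool) ~ d  [subst: {-} | 1 pending]
  bind d := ((c -> a) -> List Bool)
step 2: unify a ~ ((a -> b) -> c)  [subst: {d:=((c -> a) -> List Bool)} | 0 pending]
  occurs-check fail: a in ((a -> b) -> c)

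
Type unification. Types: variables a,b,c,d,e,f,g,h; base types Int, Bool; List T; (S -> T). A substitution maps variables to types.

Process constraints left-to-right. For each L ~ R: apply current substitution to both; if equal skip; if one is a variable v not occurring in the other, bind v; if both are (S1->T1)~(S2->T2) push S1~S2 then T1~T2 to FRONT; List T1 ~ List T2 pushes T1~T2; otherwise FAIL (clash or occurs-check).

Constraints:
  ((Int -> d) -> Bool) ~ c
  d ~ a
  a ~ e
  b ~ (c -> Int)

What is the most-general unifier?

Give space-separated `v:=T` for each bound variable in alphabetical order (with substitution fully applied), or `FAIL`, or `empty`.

step 1: unify ((Int -> d) -> Bool) ~ c  [subst: {-} | 3 pending]
  bind c := ((Int -> d) -> Bool)
step 2: unify d ~ a  [subst: {c:=((Int -> d) -> Bool)} | 2 pending]
  bind d := a
step 3: unify a ~ e  [subst: {c:=((Int -> d) -> Bool), d:=a} | 1 pending]
  bind a := e
step 4: unify b ~ (((Int -> e) -> Bool) -> Int)  [subst: {c:=((Int -> d) -> Bool), d:=a, a:=e} | 0 pending]
  bind b := (((Int -> e) -> Bool) -> Int)

Answer: a:=e b:=(((Int -> e) -> Bool) -> Int) c:=((Int -> e) -> Bool) d:=e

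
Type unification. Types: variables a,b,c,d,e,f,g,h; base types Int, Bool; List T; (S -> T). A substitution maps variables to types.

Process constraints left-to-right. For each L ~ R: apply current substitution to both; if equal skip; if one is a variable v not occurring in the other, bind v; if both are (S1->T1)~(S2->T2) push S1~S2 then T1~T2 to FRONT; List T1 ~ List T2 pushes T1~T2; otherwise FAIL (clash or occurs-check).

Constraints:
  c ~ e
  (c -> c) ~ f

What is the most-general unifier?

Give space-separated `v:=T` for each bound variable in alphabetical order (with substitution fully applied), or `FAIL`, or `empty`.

step 1: unify c ~ e  [subst: {-} | 1 pending]
  bind c := e
step 2: unify (e -> e) ~ f  [subst: {c:=e} | 0 pending]
  bind f := (e -> e)

Answer: c:=e f:=(e -> e)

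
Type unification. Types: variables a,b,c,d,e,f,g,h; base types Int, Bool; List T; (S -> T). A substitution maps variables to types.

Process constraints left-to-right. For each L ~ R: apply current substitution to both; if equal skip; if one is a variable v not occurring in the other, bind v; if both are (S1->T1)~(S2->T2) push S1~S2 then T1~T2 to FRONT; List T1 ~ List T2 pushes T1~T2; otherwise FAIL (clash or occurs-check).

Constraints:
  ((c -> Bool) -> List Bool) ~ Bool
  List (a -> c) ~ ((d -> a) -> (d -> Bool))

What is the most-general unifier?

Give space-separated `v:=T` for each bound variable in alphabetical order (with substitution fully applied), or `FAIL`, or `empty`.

step 1: unify ((c -> Bool) -> List Bool) ~ Bool  [subst: {-} | 1 pending]
  clash: ((c -> Bool) -> List Bool) vs Bool

Answer: FAIL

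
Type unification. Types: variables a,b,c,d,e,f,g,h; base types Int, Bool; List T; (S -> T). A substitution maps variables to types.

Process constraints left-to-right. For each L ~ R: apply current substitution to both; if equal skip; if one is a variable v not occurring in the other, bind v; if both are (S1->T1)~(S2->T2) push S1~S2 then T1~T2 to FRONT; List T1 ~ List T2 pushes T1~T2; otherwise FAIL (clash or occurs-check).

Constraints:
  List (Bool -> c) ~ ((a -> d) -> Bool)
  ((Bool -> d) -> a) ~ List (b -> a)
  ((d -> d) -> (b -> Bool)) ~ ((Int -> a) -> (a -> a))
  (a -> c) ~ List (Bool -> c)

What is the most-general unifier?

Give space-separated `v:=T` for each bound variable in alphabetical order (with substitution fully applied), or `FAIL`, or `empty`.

step 1: unify List (Bool -> c) ~ ((a -> d) -> Bool)  [subst: {-} | 3 pending]
  clash: List (Bool -> c) vs ((a -> d) -> Bool)

Answer: FAIL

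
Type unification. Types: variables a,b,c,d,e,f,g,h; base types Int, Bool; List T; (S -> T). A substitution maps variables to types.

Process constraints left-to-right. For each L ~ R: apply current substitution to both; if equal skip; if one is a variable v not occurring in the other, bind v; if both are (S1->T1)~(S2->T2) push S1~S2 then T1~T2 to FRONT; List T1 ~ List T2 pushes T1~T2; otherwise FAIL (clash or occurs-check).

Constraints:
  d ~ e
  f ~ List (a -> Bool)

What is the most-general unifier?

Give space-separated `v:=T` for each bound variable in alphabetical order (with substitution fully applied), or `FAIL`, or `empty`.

step 1: unify d ~ e  [subst: {-} | 1 pending]
  bind d := e
step 2: unify f ~ List (a -> Bool)  [subst: {d:=e} | 0 pending]
  bind f := List (a -> Bool)

Answer: d:=e f:=List (a -> Bool)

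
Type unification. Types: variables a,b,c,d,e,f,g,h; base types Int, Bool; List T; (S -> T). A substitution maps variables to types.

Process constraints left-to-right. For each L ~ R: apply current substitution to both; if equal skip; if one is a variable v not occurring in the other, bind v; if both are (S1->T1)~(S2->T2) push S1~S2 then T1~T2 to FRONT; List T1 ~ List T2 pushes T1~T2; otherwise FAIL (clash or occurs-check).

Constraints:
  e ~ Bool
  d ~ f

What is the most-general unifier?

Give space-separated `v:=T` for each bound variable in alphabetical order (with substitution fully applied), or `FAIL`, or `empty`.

Answer: d:=f e:=Bool

Derivation:
step 1: unify e ~ Bool  [subst: {-} | 1 pending]
  bind e := Bool
step 2: unify d ~ f  [subst: {e:=Bool} | 0 pending]
  bind d := f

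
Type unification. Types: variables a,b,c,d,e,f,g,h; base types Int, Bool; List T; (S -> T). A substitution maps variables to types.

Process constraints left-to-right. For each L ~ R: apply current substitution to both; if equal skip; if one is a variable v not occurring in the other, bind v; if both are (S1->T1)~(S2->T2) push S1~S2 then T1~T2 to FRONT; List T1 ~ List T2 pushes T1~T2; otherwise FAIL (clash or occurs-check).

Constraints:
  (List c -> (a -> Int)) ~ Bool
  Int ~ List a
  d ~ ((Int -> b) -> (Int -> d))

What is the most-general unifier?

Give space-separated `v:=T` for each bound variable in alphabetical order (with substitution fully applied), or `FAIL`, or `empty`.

step 1: unify (List c -> (a -> Int)) ~ Bool  [subst: {-} | 2 pending]
  clash: (List c -> (a -> Int)) vs Bool

Answer: FAIL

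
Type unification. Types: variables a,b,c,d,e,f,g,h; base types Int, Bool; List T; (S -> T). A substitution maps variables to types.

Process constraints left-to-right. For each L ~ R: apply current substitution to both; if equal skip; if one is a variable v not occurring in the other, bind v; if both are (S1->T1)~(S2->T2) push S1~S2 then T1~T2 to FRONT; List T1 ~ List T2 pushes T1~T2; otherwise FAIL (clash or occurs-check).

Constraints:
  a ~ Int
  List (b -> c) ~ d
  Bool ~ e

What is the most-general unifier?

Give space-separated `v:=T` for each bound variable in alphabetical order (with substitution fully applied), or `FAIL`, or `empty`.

step 1: unify a ~ Int  [subst: {-} | 2 pending]
  bind a := Int
step 2: unify List (b -> c) ~ d  [subst: {a:=Int} | 1 pending]
  bind d := List (b -> c)
step 3: unify Bool ~ e  [subst: {a:=Int, d:=List (b -> c)} | 0 pending]
  bind e := Bool

Answer: a:=Int d:=List (b -> c) e:=Bool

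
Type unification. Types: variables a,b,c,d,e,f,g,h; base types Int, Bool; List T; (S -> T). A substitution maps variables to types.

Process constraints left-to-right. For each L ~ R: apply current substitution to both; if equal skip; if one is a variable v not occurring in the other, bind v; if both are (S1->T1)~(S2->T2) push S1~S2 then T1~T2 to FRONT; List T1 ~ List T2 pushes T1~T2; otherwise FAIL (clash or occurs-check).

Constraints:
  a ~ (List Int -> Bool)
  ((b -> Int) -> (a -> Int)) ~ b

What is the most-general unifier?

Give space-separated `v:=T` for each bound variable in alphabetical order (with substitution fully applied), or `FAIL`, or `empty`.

Answer: FAIL

Derivation:
step 1: unify a ~ (List Int -> Bool)  [subst: {-} | 1 pending]
  bind a := (List Int -> Bool)
step 2: unify ((b -> Int) -> ((List Int -> Bool) -> Int)) ~ b  [subst: {a:=(List Int -> Bool)} | 0 pending]
  occurs-check fail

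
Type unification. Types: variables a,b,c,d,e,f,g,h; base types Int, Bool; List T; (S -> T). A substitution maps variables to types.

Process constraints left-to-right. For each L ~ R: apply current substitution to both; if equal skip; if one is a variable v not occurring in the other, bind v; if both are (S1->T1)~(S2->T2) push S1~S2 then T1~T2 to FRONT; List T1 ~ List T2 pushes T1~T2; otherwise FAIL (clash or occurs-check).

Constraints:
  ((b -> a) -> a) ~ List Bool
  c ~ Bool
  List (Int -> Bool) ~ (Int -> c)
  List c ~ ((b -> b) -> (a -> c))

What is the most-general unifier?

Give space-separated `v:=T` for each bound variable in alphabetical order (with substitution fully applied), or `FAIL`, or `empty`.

step 1: unify ((b -> a) -> a) ~ List Bool  [subst: {-} | 3 pending]
  clash: ((b -> a) -> a) vs List Bool

Answer: FAIL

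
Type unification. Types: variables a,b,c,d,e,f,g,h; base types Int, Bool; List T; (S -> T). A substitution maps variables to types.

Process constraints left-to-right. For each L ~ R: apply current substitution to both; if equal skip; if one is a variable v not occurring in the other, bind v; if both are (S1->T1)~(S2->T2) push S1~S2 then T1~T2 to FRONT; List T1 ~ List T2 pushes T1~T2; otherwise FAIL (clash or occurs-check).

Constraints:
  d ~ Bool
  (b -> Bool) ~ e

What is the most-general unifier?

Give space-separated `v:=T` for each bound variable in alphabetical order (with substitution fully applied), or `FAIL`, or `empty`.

Answer: d:=Bool e:=(b -> Bool)

Derivation:
step 1: unify d ~ Bool  [subst: {-} | 1 pending]
  bind d := Bool
step 2: unify (b -> Bool) ~ e  [subst: {d:=Bool} | 0 pending]
  bind e := (b -> Bool)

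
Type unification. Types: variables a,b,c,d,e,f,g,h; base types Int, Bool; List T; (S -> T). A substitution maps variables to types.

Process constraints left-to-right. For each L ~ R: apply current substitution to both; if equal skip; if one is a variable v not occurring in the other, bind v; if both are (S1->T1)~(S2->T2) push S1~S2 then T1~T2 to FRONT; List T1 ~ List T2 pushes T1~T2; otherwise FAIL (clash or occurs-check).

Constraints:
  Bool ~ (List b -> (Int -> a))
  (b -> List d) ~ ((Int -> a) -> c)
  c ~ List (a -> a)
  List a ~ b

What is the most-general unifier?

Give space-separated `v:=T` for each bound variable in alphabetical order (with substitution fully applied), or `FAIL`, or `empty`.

step 1: unify Bool ~ (List b -> (Int -> a))  [subst: {-} | 3 pending]
  clash: Bool vs (List b -> (Int -> a))

Answer: FAIL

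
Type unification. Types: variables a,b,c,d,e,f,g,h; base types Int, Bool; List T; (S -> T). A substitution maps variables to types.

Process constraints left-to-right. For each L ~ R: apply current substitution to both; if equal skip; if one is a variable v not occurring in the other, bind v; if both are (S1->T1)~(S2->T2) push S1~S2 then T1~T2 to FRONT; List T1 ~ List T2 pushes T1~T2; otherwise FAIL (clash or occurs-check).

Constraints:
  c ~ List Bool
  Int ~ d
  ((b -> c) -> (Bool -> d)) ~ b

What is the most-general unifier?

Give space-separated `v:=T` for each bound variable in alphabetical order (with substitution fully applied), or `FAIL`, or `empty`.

step 1: unify c ~ List Bool  [subst: {-} | 2 pending]
  bind c := List Bool
step 2: unify Int ~ d  [subst: {c:=List Bool} | 1 pending]
  bind d := Int
step 3: unify ((b -> List Bool) -> (Bool -> Int)) ~ b  [subst: {c:=List Bool, d:=Int} | 0 pending]
  occurs-check fail

Answer: FAIL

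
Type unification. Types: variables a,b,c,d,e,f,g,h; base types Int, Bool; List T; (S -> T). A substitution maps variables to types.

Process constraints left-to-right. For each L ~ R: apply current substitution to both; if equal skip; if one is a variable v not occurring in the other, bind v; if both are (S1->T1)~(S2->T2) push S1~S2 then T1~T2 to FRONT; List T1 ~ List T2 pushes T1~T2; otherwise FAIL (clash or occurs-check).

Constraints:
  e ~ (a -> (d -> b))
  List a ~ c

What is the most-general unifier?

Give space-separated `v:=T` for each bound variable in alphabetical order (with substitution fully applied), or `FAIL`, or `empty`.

Answer: c:=List a e:=(a -> (d -> b))

Derivation:
step 1: unify e ~ (a -> (d -> b))  [subst: {-} | 1 pending]
  bind e := (a -> (d -> b))
step 2: unify List a ~ c  [subst: {e:=(a -> (d -> b))} | 0 pending]
  bind c := List a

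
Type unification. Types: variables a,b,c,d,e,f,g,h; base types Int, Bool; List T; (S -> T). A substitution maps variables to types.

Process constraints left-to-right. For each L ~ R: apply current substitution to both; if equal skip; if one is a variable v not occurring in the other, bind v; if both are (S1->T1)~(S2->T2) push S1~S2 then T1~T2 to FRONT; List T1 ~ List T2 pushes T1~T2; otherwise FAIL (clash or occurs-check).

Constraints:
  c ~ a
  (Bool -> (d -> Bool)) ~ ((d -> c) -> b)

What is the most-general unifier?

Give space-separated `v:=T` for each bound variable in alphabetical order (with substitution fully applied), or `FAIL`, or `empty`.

Answer: FAIL

Derivation:
step 1: unify c ~ a  [subst: {-} | 1 pending]
  bind c := a
step 2: unify (Bool -> (d -> Bool)) ~ ((d -> a) -> b)  [subst: {c:=a} | 0 pending]
  -> decompose arrow: push Bool~(d -> a), (d -> Bool)~b
step 3: unify Bool ~ (d -> a)  [subst: {c:=a} | 1 pending]
  clash: Bool vs (d -> a)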